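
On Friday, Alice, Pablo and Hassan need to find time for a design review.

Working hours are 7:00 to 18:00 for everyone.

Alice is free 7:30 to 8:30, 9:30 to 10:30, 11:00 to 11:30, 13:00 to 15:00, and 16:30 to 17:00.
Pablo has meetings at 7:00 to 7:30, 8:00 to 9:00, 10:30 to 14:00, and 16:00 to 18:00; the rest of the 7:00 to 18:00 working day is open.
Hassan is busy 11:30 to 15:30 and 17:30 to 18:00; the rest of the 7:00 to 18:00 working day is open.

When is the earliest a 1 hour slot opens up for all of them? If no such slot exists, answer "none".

09:30

Pablo free within 07:00–18:00: 07:30–08:00, 09:00–10:30, 14:00–16:00.
Hassan free within 07:00–18:00: 07:00–11:30, 15:30–17:30.
Alice ∩ Pablo: 07:30–08:00, 09:30–10:30, 14:00–15:00.
Alice ∩ Pablo ∩ Hassan: 07:30–08:00, 09:30–10:30.
Windows ≥ 60 min: 09:30–10:30.
Earliest such window starts at 09:30.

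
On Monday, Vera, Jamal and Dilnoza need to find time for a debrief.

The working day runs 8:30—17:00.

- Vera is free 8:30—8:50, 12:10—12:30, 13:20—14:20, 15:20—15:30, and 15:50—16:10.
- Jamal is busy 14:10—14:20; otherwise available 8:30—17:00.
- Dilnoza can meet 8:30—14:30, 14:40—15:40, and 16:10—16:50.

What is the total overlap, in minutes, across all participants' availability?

100 minutes

Jamal free within 08:30–17:00: 08:30–14:10, 14:20–17:00.
Vera ∩ Jamal: 08:30–08:50, 12:10–12:30, 13:20–14:10, 15:20–15:30, 15:50–16:10.
Vera ∩ Jamal ∩ Dilnoza: 08:30–08:50, 12:10–12:30, 13:20–14:10, 15:20–15:30.
Total common minutes: 20 + 20 + 50 + 10 = 100.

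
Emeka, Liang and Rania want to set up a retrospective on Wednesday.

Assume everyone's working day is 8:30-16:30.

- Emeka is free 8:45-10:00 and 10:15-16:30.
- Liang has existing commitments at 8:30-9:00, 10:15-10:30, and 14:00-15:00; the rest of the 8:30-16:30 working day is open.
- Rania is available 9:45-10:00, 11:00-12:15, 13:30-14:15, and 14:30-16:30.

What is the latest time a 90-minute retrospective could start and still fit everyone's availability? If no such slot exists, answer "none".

15:00

Liang free within 08:30–16:30: 09:00–10:15, 10:30–14:00, 15:00–16:30.
Emeka ∩ Liang: 09:00–10:00, 10:30–14:00, 15:00–16:30.
Emeka ∩ Liang ∩ Rania: 09:45–10:00, 11:00–12:15, 13:30–14:00, 15:00–16:30.
Windows ≥ 90 min: 15:00–16:30.
Latest start in the last window 15:00–16:30 is 16:30 − 90 min = 15:00.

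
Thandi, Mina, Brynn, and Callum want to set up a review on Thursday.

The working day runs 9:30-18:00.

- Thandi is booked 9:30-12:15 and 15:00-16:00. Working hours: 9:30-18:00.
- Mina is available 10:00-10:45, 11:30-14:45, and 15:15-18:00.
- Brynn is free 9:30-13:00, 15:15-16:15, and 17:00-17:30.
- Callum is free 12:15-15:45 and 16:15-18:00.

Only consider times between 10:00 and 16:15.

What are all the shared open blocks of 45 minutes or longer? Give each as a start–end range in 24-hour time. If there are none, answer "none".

Thandi free within 09:30–18:00: 12:15–15:00, 16:00–18:00.
Thandi ∩ Mina: 12:15–14:45, 16:00–18:00.
Thandi ∩ Mina ∩ Brynn: 12:15–13:00, 16:00–16:15, 17:00–17:30.
Thandi ∩ Mina ∩ Brynn ∩ Callum: 12:15–13:00, 17:00–17:30.
Restricted to 10:00–16:15: 12:15–13:00.
Windows ≥ 45 min: 12:15–13:00.

12:15–13:00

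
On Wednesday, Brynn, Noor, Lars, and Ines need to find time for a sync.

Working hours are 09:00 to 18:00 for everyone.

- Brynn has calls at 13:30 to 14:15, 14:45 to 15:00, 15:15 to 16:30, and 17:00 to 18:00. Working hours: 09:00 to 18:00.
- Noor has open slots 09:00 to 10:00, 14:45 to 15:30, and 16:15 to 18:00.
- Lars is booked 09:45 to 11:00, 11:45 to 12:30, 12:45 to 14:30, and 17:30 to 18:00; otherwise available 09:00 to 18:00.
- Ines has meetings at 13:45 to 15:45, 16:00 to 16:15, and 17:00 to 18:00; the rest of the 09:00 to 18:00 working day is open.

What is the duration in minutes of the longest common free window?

45 minutes

Brynn free within 09:00–18:00: 09:00–13:30, 14:15–14:45, 15:00–15:15, 16:30–17:00.
Lars free within 09:00–18:00: 09:00–09:45, 11:00–11:45, 12:30–12:45, 14:30–17:30.
Ines free within 09:00–18:00: 09:00–13:45, 15:45–16:00, 16:15–17:00.
Brynn ∩ Noor: 09:00–10:00, 15:00–15:15, 16:30–17:00.
Brynn ∩ Noor ∩ Lars: 09:00–09:45, 15:00–15:15, 16:30–17:00.
Brynn ∩ Noor ∩ Lars ∩ Ines: 09:00–09:45, 16:30–17:00.
Common window lengths: 45, 30 min; longest is 45.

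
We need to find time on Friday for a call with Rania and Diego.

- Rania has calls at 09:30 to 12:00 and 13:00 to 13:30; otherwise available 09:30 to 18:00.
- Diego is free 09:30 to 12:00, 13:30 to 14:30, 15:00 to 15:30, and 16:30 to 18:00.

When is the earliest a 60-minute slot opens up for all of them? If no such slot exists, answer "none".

Rania free within 09:30–18:00: 12:00–13:00, 13:30–18:00.
Rania ∩ Diego: 13:30–14:30, 15:00–15:30, 16:30–18:00.
Windows ≥ 60 min: 13:30–14:30, 16:30–18:00.
Earliest such window starts at 13:30.

13:30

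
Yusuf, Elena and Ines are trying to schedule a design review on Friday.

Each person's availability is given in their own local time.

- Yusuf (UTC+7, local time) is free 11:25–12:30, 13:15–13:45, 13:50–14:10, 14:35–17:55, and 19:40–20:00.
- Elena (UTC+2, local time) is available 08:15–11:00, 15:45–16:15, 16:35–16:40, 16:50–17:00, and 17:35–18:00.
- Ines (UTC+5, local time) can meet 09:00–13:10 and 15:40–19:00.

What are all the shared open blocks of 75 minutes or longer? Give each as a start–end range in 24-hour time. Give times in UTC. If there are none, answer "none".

Yusuf → UTC: 04:25–05:30, 06:15–06:45, 06:50–07:10, 07:35–10:55, 12:40–13:00.
Elena → UTC: 06:15–09:00, 13:45–14:15, 14:35–14:40, 14:50–15:00, 15:35–16:00.
Ines → UTC: 04:00–08:10, 10:40–14:00.
Yusuf ∩ Elena: 06:15–06:45, 06:50–07:10, 07:35–09:00.
Yusuf ∩ Elena ∩ Ines: 06:15–06:45, 06:50–07:10, 07:35–08:10.
Windows ≥ 75 min: (none).

none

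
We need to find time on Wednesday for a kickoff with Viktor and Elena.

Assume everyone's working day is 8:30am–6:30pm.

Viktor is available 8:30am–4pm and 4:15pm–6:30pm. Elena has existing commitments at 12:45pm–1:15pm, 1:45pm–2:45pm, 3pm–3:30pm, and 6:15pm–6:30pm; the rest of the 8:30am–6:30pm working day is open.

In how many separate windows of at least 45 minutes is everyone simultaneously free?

Elena free within 08:30–18:30: 08:30–12:45, 13:15–13:45, 14:45–15:00, 15:30–18:15.
Viktor ∩ Elena: 08:30–12:45, 13:15–13:45, 14:45–15:00, 15:30–16:00, 16:15–18:15.
Windows ≥ 45 min: 08:30–12:45, 16:15–18:15.
That's 2 windows.

2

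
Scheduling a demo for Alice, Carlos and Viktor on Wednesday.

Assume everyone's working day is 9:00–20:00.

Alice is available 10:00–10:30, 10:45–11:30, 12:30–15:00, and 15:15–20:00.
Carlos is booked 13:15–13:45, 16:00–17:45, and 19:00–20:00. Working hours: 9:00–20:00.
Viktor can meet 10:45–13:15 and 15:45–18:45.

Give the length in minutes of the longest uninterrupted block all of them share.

Carlos free within 09:00–20:00: 09:00–13:15, 13:45–16:00, 17:45–19:00.
Alice ∩ Carlos: 10:00–10:30, 10:45–11:30, 12:30–13:15, 13:45–15:00, 15:15–16:00, 17:45–19:00.
Alice ∩ Carlos ∩ Viktor: 10:45–11:30, 12:30–13:15, 15:45–16:00, 17:45–18:45.
Common window lengths: 45, 45, 15, 60 min; longest is 60.

60 minutes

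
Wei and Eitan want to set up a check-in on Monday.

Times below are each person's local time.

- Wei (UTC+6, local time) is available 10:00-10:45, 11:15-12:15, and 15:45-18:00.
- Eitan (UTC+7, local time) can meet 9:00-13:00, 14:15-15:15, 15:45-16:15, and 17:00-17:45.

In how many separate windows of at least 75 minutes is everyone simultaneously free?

Wei → UTC: 04:00–04:45, 05:15–06:15, 09:45–12:00.
Eitan → UTC: 02:00–06:00, 07:15–08:15, 08:45–09:15, 10:00–10:45.
Wei ∩ Eitan: 04:00–04:45, 05:15–06:00, 10:00–10:45.
Windows ≥ 75 min: (none).
That's 0 windows.

0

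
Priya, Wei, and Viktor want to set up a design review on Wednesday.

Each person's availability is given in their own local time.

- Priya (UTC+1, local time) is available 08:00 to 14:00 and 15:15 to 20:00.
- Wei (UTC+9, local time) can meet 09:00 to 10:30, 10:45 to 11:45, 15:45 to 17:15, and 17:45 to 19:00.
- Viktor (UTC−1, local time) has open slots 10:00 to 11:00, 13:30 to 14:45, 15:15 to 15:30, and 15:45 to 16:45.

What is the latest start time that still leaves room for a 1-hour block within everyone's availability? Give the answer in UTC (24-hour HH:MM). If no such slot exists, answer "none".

Priya → UTC: 07:00–13:00, 14:15–19:00.
Wei → UTC: 00:00–01:30, 01:45–02:45, 06:45–08:15, 08:45–10:00.
Viktor → UTC: 11:00–12:00, 14:30–15:45, 16:15–16:30, 16:45–17:45.
Priya ∩ Wei: 07:00–08:15, 08:45–10:00.
Priya ∩ Wei ∩ Viktor: (none).
Windows ≥ 60 min: (none).

none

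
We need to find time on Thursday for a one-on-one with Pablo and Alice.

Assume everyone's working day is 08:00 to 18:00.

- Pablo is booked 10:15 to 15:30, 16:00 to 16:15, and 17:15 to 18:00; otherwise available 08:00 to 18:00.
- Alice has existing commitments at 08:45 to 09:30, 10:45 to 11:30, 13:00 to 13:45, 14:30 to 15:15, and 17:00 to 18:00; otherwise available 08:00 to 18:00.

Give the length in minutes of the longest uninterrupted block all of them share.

Pablo free within 08:00–18:00: 08:00–10:15, 15:30–16:00, 16:15–17:15.
Alice free within 08:00–18:00: 08:00–08:45, 09:30–10:45, 11:30–13:00, 13:45–14:30, 15:15–17:00.
Pablo ∩ Alice: 08:00–08:45, 09:30–10:15, 15:30–16:00, 16:15–17:00.
Common window lengths: 45, 45, 30, 45 min; longest is 45.

45 minutes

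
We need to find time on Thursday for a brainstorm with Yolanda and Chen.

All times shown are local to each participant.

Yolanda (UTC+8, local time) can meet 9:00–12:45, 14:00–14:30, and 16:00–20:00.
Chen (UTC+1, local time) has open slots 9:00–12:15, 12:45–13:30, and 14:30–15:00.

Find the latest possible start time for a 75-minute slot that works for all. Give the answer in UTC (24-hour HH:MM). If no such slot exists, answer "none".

10:00

Yolanda → UTC: 01:00–04:45, 06:00–06:30, 08:00–12:00.
Chen → UTC: 08:00–11:15, 11:45–12:30, 13:30–14:00.
Yolanda ∩ Chen: 08:00–11:15, 11:45–12:00.
Windows ≥ 75 min: 08:00–11:15.
Latest start in the last window 08:00–11:15 is 11:15 − 75 min = 10:00.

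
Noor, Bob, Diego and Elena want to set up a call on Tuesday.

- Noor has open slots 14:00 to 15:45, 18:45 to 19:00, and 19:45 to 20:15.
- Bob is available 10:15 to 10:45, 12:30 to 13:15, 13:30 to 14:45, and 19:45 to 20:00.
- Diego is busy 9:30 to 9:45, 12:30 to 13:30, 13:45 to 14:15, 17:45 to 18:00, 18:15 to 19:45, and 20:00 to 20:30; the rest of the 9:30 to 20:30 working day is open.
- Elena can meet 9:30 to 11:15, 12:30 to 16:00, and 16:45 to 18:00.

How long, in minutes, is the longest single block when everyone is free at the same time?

Diego free within 09:30–20:30: 09:45–12:30, 13:30–13:45, 14:15–17:45, 18:00–18:15, 19:45–20:00.
Noor ∩ Bob: 14:00–14:45, 19:45–20:00.
Noor ∩ Bob ∩ Diego: 14:15–14:45, 19:45–20:00.
Noor ∩ Bob ∩ Diego ∩ Elena: 14:15–14:45.
Single common window of 30 minutes.

30 minutes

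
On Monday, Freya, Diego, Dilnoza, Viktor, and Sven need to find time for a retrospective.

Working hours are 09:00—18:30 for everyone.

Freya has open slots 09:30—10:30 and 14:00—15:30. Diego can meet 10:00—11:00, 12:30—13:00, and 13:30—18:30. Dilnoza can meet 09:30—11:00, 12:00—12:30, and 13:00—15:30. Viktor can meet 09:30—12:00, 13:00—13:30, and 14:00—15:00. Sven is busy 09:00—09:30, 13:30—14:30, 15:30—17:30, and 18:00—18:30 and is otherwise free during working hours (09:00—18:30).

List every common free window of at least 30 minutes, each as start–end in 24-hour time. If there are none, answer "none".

10:00–10:30, 14:30–15:00

Sven free within 09:00–18:30: 09:30–13:30, 14:30–15:30, 17:30–18:00.
Freya ∩ Diego: 10:00–10:30, 14:00–15:30.
Freya ∩ Diego ∩ Dilnoza: 10:00–10:30, 14:00–15:30.
Freya ∩ Diego ∩ Dilnoza ∩ Viktor: 10:00–10:30, 14:00–15:00.
Freya ∩ Diego ∩ Dilnoza ∩ Viktor ∩ Sven: 10:00–10:30, 14:30–15:00.
Windows ≥ 30 min: 10:00–10:30, 14:30–15:00.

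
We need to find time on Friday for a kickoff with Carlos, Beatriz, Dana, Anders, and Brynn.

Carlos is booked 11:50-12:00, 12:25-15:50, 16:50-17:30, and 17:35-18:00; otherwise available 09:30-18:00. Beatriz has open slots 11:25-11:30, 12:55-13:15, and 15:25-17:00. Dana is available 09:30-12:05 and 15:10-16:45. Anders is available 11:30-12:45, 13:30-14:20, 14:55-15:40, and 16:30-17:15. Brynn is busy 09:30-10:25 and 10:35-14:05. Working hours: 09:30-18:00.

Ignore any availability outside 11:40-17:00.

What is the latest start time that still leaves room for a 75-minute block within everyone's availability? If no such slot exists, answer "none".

none

Carlos free within 09:30–18:00: 09:30–11:50, 12:00–12:25, 15:50–16:50, 17:30–17:35.
Brynn free within 09:30–18:00: 10:25–10:35, 14:05–18:00.
Carlos ∩ Beatriz: 11:25–11:30, 15:50–16:50.
Carlos ∩ Beatriz ∩ Dana: 11:25–11:30, 15:50–16:45.
Carlos ∩ Beatriz ∩ Dana ∩ Anders: 16:30–16:45.
Carlos ∩ Beatriz ∩ Dana ∩ Anders ∩ Brynn: 16:30–16:45.
Restricted to 11:40–17:00: 16:30–16:45.
Windows ≥ 75 min: (none).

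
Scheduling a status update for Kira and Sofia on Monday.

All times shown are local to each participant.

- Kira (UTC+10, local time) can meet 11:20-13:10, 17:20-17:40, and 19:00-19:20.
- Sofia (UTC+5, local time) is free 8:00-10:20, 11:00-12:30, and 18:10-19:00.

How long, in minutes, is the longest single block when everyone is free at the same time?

Kira → UTC: 01:20–03:10, 07:20–07:40, 09:00–09:20.
Sofia → UTC: 03:00–05:20, 06:00–07:30, 13:10–14:00.
Kira ∩ Sofia: 03:00–03:10, 07:20–07:30.
Common window lengths: 10, 10 min; longest is 10.

10 minutes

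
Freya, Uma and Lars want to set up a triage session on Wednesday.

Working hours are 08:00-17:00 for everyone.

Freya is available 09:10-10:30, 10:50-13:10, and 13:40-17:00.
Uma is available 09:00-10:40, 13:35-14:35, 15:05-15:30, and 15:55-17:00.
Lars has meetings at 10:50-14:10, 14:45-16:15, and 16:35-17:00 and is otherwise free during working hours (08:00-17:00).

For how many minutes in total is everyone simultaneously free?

Lars free within 08:00–17:00: 08:00–10:50, 14:10–14:45, 16:15–16:35.
Freya ∩ Uma: 09:10–10:30, 13:40–14:35, 15:05–15:30, 15:55–17:00.
Freya ∩ Uma ∩ Lars: 09:10–10:30, 14:10–14:35, 16:15–16:35.
Total common minutes: 80 + 25 + 20 = 125.

125 minutes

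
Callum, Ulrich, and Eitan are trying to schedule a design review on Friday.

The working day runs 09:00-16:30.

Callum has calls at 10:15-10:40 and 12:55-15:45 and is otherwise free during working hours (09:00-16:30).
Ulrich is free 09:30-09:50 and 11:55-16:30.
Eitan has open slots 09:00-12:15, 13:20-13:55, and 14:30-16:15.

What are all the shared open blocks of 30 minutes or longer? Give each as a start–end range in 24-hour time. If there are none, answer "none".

Callum free within 09:00–16:30: 09:00–10:15, 10:40–12:55, 15:45–16:30.
Callum ∩ Ulrich: 09:30–09:50, 11:55–12:55, 15:45–16:30.
Callum ∩ Ulrich ∩ Eitan: 09:30–09:50, 11:55–12:15, 15:45–16:15.
Windows ≥ 30 min: 15:45–16:15.

15:45–16:15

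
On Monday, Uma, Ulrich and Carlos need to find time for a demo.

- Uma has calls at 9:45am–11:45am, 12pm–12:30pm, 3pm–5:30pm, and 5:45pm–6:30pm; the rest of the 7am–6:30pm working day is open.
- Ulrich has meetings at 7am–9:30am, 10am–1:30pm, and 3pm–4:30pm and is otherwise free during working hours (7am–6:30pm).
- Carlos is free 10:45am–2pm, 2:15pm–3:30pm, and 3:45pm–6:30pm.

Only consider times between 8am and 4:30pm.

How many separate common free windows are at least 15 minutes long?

2

Uma free within 07:00–18:30: 07:00–09:45, 11:45–12:00, 12:30–15:00, 17:30–17:45.
Ulrich free within 07:00–18:30: 09:30–10:00, 13:30–15:00, 16:30–18:30.
Uma ∩ Ulrich: 09:30–09:45, 13:30–15:00, 17:30–17:45.
Uma ∩ Ulrich ∩ Carlos: 13:30–14:00, 14:15–15:00, 17:30–17:45.
Restricted to 08:00–16:30: 13:30–14:00, 14:15–15:00.
Windows ≥ 15 min: 13:30–14:00, 14:15–15:00.
That's 2 windows.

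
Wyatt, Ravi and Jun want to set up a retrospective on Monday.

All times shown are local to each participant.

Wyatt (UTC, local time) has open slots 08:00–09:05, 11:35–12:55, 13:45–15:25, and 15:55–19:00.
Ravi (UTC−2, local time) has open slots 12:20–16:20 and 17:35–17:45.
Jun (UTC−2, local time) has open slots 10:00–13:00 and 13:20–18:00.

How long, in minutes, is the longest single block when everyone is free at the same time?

Wyatt → UTC: 08:00–09:05, 11:35–12:55, 13:45–15:25, 15:55–19:00.
Ravi → UTC: 14:20–18:20, 19:35–19:45.
Jun → UTC: 12:00–15:00, 15:20–20:00.
Wyatt ∩ Ravi: 14:20–15:25, 15:55–18:20.
Wyatt ∩ Ravi ∩ Jun: 14:20–15:00, 15:20–15:25, 15:55–18:20.
Common window lengths: 40, 5, 145 min; longest is 145.

145 minutes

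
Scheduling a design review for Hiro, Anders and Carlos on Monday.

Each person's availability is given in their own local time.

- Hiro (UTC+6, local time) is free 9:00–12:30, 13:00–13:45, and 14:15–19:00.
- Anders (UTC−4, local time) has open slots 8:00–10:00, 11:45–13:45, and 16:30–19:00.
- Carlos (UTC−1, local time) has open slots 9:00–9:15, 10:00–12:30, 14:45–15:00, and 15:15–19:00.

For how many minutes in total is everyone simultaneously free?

Hiro → UTC: 03:00–06:30, 07:00–07:45, 08:15–13:00.
Anders → UTC: 12:00–14:00, 15:45–17:45, 20:30–23:00.
Carlos → UTC: 10:00–10:15, 11:00–13:30, 15:45–16:00, 16:15–20:00.
Hiro ∩ Anders: 12:00–13:00.
Hiro ∩ Anders ∩ Carlos: 12:00–13:00.
Total common minutes: 60.

60 minutes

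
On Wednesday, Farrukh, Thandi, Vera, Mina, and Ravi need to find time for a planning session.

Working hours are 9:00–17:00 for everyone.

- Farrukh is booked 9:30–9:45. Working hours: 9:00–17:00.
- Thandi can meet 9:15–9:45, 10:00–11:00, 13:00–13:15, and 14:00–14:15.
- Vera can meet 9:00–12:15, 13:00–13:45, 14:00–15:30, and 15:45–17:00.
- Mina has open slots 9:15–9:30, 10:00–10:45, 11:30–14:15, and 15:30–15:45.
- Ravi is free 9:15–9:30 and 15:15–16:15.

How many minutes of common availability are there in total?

Farrukh free within 09:00–17:00: 09:00–09:30, 09:45–17:00.
Farrukh ∩ Thandi: 09:15–09:30, 10:00–11:00, 13:00–13:15, 14:00–14:15.
Farrukh ∩ Thandi ∩ Vera: 09:15–09:30, 10:00–11:00, 13:00–13:15, 14:00–14:15.
Farrukh ∩ Thandi ∩ Vera ∩ Mina: 09:15–09:30, 10:00–10:45, 13:00–13:15, 14:00–14:15.
Farrukh ∩ Thandi ∩ Vera ∩ Mina ∩ Ravi: 09:15–09:30.
Total common minutes: 15.

15 minutes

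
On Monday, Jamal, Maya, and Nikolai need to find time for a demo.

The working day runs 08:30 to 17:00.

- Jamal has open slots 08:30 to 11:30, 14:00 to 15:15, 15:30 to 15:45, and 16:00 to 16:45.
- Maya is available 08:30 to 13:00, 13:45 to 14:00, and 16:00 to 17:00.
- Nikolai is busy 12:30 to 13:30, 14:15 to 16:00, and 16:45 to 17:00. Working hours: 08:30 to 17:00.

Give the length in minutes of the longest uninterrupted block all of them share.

Nikolai free within 08:30–17:00: 08:30–12:30, 13:30–14:15, 16:00–16:45.
Jamal ∩ Maya: 08:30–11:30, 16:00–16:45.
Jamal ∩ Maya ∩ Nikolai: 08:30–11:30, 16:00–16:45.
Common window lengths: 180, 45 min; longest is 180.

180 minutes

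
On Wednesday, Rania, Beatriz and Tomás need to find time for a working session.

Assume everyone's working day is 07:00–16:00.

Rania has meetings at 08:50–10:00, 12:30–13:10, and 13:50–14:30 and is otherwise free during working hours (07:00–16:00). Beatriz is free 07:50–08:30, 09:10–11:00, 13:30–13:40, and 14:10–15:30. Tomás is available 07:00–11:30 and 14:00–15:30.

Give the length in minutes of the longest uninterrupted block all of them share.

Rania free within 07:00–16:00: 07:00–08:50, 10:00–12:30, 13:10–13:50, 14:30–16:00.
Rania ∩ Beatriz: 07:50–08:30, 10:00–11:00, 13:30–13:40, 14:30–15:30.
Rania ∩ Beatriz ∩ Tomás: 07:50–08:30, 10:00–11:00, 14:30–15:30.
Common window lengths: 40, 60, 60 min; longest is 60.

60 minutes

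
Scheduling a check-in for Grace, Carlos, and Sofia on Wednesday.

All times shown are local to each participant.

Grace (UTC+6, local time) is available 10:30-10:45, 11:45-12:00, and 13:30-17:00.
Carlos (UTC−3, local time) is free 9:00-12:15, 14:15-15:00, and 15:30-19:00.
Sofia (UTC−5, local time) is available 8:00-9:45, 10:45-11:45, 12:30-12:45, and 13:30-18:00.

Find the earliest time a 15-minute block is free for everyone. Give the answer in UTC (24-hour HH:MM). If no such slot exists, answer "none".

Grace → UTC: 04:30–04:45, 05:45–06:00, 07:30–11:00.
Carlos → UTC: 12:00–15:15, 17:15–18:00, 18:30–22:00.
Sofia → UTC: 13:00–14:45, 15:45–16:45, 17:30–17:45, 18:30–23:00.
Grace ∩ Carlos: (none).
Grace ∩ Carlos ∩ Sofia: (none).
Windows ≥ 15 min: (none).

none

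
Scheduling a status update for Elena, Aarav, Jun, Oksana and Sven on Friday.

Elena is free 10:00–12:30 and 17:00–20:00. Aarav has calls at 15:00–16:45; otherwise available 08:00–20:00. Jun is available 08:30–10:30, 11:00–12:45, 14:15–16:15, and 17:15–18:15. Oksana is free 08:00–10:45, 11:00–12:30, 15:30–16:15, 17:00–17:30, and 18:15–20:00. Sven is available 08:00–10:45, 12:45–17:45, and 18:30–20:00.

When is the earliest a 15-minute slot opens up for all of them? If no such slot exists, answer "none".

10:00

Aarav free within 08:00–20:00: 08:00–15:00, 16:45–20:00.
Elena ∩ Aarav: 10:00–12:30, 17:00–20:00.
Elena ∩ Aarav ∩ Jun: 10:00–10:30, 11:00–12:30, 17:15–18:15.
Elena ∩ Aarav ∩ Jun ∩ Oksana: 10:00–10:30, 11:00–12:30, 17:15–17:30.
Elena ∩ Aarav ∩ Jun ∩ Oksana ∩ Sven: 10:00–10:30, 17:15–17:30.
Windows ≥ 15 min: 10:00–10:30, 17:15–17:30.
Earliest such window starts at 10:00.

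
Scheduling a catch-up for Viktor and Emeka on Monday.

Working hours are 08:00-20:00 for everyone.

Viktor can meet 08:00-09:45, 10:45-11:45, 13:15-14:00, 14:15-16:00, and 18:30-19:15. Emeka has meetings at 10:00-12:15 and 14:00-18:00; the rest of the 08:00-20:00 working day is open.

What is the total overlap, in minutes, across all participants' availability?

195 minutes

Emeka free within 08:00–20:00: 08:00–10:00, 12:15–14:00, 18:00–20:00.
Viktor ∩ Emeka: 08:00–09:45, 13:15–14:00, 18:30–19:15.
Total common minutes: 105 + 45 + 45 = 195.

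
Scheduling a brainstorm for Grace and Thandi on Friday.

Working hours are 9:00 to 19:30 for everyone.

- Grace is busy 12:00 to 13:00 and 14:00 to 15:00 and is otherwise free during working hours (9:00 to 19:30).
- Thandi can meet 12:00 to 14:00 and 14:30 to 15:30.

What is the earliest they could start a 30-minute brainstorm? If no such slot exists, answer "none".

Grace free within 09:00–19:30: 09:00–12:00, 13:00–14:00, 15:00–19:30.
Grace ∩ Thandi: 13:00–14:00, 15:00–15:30.
Windows ≥ 30 min: 13:00–14:00, 15:00–15:30.
Earliest such window starts at 13:00.

13:00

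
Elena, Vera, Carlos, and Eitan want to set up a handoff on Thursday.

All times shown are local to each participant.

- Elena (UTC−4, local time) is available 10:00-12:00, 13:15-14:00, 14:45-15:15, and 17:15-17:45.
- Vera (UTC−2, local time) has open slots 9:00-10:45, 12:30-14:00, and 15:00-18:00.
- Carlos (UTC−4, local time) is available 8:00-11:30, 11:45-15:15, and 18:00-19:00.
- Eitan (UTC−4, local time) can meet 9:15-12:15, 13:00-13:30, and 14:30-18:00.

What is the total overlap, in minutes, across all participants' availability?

Elena → UTC: 14:00–16:00, 17:15–18:00, 18:45–19:15, 21:15–21:45.
Vera → UTC: 11:00–12:45, 14:30–16:00, 17:00–20:00.
Carlos → UTC: 12:00–15:30, 15:45–19:15, 22:00–23:00.
Eitan → UTC: 13:15–16:15, 17:00–17:30, 18:30–22:00.
Elena ∩ Vera: 14:30–16:00, 17:15–18:00, 18:45–19:15.
Elena ∩ Vera ∩ Carlos: 14:30–15:30, 15:45–16:00, 17:15–18:00, 18:45–19:15.
Elena ∩ Vera ∩ Carlos ∩ Eitan: 14:30–15:30, 15:45–16:00, 17:15–17:30, 18:45–19:15.
Total common minutes: 60 + 15 + 15 + 30 = 120.

120 minutes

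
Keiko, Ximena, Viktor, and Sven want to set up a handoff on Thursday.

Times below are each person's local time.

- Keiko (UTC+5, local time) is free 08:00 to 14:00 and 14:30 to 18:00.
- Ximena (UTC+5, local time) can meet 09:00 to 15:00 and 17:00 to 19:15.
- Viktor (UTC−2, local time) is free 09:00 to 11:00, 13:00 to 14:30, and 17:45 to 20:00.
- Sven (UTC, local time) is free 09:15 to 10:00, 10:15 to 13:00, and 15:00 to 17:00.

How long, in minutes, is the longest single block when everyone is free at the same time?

Keiko → UTC: 03:00–09:00, 09:30–13:00.
Ximena → UTC: 04:00–10:00, 12:00–14:15.
Viktor → UTC: 11:00–13:00, 15:00–16:30, 19:45–22:00.
Sven → UTC: 09:15–10:00, 10:15–13:00, 15:00–17:00.
Keiko ∩ Ximena: 04:00–09:00, 09:30–10:00, 12:00–13:00.
Keiko ∩ Ximena ∩ Viktor: 12:00–13:00.
Keiko ∩ Ximena ∩ Viktor ∩ Sven: 12:00–13:00.
Single common window of 60 minutes.

60 minutes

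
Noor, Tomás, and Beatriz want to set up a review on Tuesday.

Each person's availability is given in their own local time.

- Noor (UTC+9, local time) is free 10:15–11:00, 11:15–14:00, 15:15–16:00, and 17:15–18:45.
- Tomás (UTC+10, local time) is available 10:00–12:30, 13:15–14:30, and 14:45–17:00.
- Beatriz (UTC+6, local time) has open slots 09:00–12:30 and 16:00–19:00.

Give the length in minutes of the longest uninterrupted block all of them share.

75 minutes

Noor → UTC: 01:15–02:00, 02:15–05:00, 06:15–07:00, 08:15–09:45.
Tomás → UTC: 00:00–02:30, 03:15–04:30, 04:45–07:00.
Beatriz → UTC: 03:00–06:30, 10:00–13:00.
Noor ∩ Tomás: 01:15–02:00, 02:15–02:30, 03:15–04:30, 04:45–05:00, 06:15–07:00.
Noor ∩ Tomás ∩ Beatriz: 03:15–04:30, 04:45–05:00, 06:15–06:30.
Common window lengths: 75, 15, 15 min; longest is 75.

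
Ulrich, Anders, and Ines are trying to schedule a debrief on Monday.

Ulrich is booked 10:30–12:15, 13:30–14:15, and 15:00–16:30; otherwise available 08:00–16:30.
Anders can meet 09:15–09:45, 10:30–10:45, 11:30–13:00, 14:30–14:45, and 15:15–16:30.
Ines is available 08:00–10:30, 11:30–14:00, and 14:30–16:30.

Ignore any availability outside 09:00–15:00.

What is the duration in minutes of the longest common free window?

Ulrich free within 08:00–16:30: 08:00–10:30, 12:15–13:30, 14:15–15:00.
Ulrich ∩ Anders: 09:15–09:45, 12:15–13:00, 14:30–14:45.
Ulrich ∩ Anders ∩ Ines: 09:15–09:45, 12:15–13:00, 14:30–14:45.
Restricted to 09:00–15:00: 09:15–09:45, 12:15–13:00, 14:30–14:45.
Common window lengths: 30, 45, 15 min; longest is 45.

45 minutes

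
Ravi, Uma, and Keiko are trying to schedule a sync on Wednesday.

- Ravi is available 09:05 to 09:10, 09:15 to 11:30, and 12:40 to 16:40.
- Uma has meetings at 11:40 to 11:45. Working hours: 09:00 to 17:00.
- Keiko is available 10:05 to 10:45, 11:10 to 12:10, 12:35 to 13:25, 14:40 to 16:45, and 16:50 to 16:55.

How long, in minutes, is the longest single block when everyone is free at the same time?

Uma free within 09:00–17:00: 09:00–11:40, 11:45–17:00.
Ravi ∩ Uma: 09:05–09:10, 09:15–11:30, 12:40–16:40.
Ravi ∩ Uma ∩ Keiko: 10:05–10:45, 11:10–11:30, 12:40–13:25, 14:40–16:40.
Common window lengths: 40, 20, 45, 120 min; longest is 120.

120 minutes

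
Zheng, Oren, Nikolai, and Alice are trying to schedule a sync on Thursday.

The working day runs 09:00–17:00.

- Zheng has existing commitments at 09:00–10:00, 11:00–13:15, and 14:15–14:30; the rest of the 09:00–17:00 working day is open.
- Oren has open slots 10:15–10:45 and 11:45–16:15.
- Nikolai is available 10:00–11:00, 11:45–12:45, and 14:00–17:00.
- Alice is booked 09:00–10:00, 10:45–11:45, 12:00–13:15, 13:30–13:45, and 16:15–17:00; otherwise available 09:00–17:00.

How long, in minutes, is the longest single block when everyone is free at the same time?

Zheng free within 09:00–17:00: 10:00–11:00, 13:15–14:15, 14:30–17:00.
Alice free within 09:00–17:00: 10:00–10:45, 11:45–12:00, 13:15–13:30, 13:45–16:15.
Zheng ∩ Oren: 10:15–10:45, 13:15–14:15, 14:30–16:15.
Zheng ∩ Oren ∩ Nikolai: 10:15–10:45, 14:00–14:15, 14:30–16:15.
Zheng ∩ Oren ∩ Nikolai ∩ Alice: 10:15–10:45, 14:00–14:15, 14:30–16:15.
Common window lengths: 30, 15, 105 min; longest is 105.

105 minutes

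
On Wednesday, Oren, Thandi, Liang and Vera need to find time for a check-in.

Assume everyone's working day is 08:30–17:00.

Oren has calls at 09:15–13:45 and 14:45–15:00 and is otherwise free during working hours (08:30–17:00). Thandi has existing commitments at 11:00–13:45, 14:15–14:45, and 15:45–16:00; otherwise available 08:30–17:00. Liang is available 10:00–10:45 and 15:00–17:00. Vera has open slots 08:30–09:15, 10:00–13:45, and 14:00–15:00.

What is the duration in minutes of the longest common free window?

0 minutes

Oren free within 08:30–17:00: 08:30–09:15, 13:45–14:45, 15:00–17:00.
Thandi free within 08:30–17:00: 08:30–11:00, 13:45–14:15, 14:45–15:45, 16:00–17:00.
Oren ∩ Thandi: 08:30–09:15, 13:45–14:15, 15:00–15:45, 16:00–17:00.
Oren ∩ Thandi ∩ Liang: 15:00–15:45, 16:00–17:00.
Oren ∩ Thandi ∩ Liang ∩ Vera: (none).
No common window.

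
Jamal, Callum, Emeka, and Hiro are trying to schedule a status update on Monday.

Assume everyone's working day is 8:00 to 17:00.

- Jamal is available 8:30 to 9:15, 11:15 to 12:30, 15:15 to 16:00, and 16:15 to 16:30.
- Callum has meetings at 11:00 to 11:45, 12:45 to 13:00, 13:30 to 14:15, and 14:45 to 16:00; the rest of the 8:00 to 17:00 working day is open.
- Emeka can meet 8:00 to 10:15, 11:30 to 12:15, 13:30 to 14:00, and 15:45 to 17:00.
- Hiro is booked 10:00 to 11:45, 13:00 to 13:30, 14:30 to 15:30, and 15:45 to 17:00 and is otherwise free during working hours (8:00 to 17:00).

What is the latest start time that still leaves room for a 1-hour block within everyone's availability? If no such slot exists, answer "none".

Callum free within 08:00–17:00: 08:00–11:00, 11:45–12:45, 13:00–13:30, 14:15–14:45, 16:00–17:00.
Hiro free within 08:00–17:00: 08:00–10:00, 11:45–13:00, 13:30–14:30, 15:30–15:45.
Jamal ∩ Callum: 08:30–09:15, 11:45–12:30, 16:15–16:30.
Jamal ∩ Callum ∩ Emeka: 08:30–09:15, 11:45–12:15, 16:15–16:30.
Jamal ∩ Callum ∩ Emeka ∩ Hiro: 08:30–09:15, 11:45–12:15.
Windows ≥ 60 min: (none).

none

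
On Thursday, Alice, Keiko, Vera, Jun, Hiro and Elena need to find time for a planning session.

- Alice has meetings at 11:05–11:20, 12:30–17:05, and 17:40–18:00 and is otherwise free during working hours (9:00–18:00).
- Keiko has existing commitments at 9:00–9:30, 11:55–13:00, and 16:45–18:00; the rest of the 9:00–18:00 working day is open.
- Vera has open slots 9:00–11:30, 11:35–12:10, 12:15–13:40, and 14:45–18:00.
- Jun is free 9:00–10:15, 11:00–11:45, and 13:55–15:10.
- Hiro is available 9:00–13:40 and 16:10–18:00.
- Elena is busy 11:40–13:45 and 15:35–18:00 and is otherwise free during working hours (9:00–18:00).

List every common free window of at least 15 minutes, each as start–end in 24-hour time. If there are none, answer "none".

09:30–10:15

Alice free within 09:00–18:00: 09:00–11:05, 11:20–12:30, 17:05–17:40.
Keiko free within 09:00–18:00: 09:30–11:55, 13:00–16:45.
Elena free within 09:00–18:00: 09:00–11:40, 13:45–15:35.
Alice ∩ Keiko: 09:30–11:05, 11:20–11:55.
Alice ∩ Keiko ∩ Vera: 09:30–11:05, 11:20–11:30, 11:35–11:55.
Alice ∩ Keiko ∩ Vera ∩ Jun: 09:30–10:15, 11:00–11:05, 11:20–11:30, 11:35–11:45.
Alice ∩ Keiko ∩ Vera ∩ Jun ∩ Hiro: 09:30–10:15, 11:00–11:05, 11:20–11:30, 11:35–11:45.
Alice ∩ Keiko ∩ Vera ∩ Jun ∩ Hiro ∩ Elena: 09:30–10:15, 11:00–11:05, 11:20–11:30, 11:35–11:40.
Windows ≥ 15 min: 09:30–10:15.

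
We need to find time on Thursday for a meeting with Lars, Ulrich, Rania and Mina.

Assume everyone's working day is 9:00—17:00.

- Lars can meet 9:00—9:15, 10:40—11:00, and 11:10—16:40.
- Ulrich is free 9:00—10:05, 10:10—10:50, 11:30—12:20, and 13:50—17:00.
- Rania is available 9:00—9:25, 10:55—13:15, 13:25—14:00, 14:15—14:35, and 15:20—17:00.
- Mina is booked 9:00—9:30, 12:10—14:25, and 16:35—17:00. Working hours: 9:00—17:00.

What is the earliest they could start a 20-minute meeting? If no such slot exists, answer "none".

Mina free within 09:00–17:00: 09:30–12:10, 14:25–16:35.
Lars ∩ Ulrich: 09:00–09:15, 10:40–10:50, 11:30–12:20, 13:50–16:40.
Lars ∩ Ulrich ∩ Rania: 09:00–09:15, 11:30–12:20, 13:50–14:00, 14:15–14:35, 15:20–16:40.
Lars ∩ Ulrich ∩ Rania ∩ Mina: 11:30–12:10, 14:25–14:35, 15:20–16:35.
Windows ≥ 20 min: 11:30–12:10, 15:20–16:35.
Earliest such window starts at 11:30.

11:30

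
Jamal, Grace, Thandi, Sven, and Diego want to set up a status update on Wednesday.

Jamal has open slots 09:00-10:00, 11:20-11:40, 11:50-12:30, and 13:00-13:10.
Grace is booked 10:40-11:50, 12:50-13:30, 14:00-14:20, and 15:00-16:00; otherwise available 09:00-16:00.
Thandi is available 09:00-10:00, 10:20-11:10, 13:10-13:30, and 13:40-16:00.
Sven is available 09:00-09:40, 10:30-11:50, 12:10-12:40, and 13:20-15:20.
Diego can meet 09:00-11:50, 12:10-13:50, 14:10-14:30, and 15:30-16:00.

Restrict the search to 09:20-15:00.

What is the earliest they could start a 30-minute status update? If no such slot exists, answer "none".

none

Grace free within 09:00–16:00: 09:00–10:40, 11:50–12:50, 13:30–14:00, 14:20–15:00.
Jamal ∩ Grace: 09:00–10:00, 11:50–12:30.
Jamal ∩ Grace ∩ Thandi: 09:00–10:00.
Jamal ∩ Grace ∩ Thandi ∩ Sven: 09:00–09:40.
Jamal ∩ Grace ∩ Thandi ∩ Sven ∩ Diego: 09:00–09:40.
Restricted to 09:20–15:00: 09:20–09:40.
Windows ≥ 30 min: (none).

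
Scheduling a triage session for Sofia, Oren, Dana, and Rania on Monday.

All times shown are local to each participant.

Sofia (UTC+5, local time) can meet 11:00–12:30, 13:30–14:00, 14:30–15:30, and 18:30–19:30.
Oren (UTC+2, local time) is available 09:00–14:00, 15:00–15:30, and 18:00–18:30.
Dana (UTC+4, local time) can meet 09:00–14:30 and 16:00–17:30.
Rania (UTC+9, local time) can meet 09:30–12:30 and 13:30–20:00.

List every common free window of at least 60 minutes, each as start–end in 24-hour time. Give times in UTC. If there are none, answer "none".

Sofia → UTC: 06:00–07:30, 08:30–09:00, 09:30–10:30, 13:30–14:30.
Oren → UTC: 07:00–12:00, 13:00–13:30, 16:00–16:30.
Dana → UTC: 05:00–10:30, 12:00–13:30.
Rania → UTC: 00:30–03:30, 04:30–11:00.
Sofia ∩ Oren: 07:00–07:30, 08:30–09:00, 09:30–10:30.
Sofia ∩ Oren ∩ Dana: 07:00–07:30, 08:30–09:00, 09:30–10:30.
Sofia ∩ Oren ∩ Dana ∩ Rania: 07:00–07:30, 08:30–09:00, 09:30–10:30.
Windows ≥ 60 min: 09:30–10:30.

09:30–10:30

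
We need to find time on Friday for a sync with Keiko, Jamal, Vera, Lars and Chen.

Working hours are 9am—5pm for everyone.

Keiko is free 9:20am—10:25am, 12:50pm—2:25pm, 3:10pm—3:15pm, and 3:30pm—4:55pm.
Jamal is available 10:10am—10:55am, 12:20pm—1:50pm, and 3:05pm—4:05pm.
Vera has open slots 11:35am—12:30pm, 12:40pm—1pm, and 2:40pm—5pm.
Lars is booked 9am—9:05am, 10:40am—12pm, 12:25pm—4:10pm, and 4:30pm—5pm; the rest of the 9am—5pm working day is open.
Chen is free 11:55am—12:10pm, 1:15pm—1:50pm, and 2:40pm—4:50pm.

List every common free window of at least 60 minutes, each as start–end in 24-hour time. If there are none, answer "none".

Lars free within 09:00–17:00: 09:05–10:40, 12:00–12:25, 16:10–16:30.
Keiko ∩ Jamal: 10:10–10:25, 12:50–13:50, 15:10–15:15, 15:30–16:05.
Keiko ∩ Jamal ∩ Vera: 12:50–13:00, 15:10–15:15, 15:30–16:05.
Keiko ∩ Jamal ∩ Vera ∩ Lars: (none).
Keiko ∩ Jamal ∩ Vera ∩ Lars ∩ Chen: (none).
Windows ≥ 60 min: (none).

none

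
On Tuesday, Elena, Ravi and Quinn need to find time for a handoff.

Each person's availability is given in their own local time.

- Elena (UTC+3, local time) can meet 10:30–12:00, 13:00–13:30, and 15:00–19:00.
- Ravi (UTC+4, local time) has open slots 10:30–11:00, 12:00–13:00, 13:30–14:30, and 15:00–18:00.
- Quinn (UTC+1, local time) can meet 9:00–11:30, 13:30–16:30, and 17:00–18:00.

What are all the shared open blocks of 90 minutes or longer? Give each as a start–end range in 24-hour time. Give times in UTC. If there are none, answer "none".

12:30–14:00

Elena → UTC: 07:30–09:00, 10:00–10:30, 12:00–16:00.
Ravi → UTC: 06:30–07:00, 08:00–09:00, 09:30–10:30, 11:00–14:00.
Quinn → UTC: 08:00–10:30, 12:30–15:30, 16:00–17:00.
Elena ∩ Ravi: 08:00–09:00, 10:00–10:30, 12:00–14:00.
Elena ∩ Ravi ∩ Quinn: 08:00–09:00, 10:00–10:30, 12:30–14:00.
Windows ≥ 90 min: 12:30–14:00.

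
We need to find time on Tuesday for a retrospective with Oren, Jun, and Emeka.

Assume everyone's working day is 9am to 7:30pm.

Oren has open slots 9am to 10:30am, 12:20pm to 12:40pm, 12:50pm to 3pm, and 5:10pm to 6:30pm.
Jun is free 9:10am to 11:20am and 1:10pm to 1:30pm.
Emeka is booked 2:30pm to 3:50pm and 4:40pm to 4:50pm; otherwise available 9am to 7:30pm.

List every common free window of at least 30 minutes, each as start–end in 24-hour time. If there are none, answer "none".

09:10–10:30

Emeka free within 09:00–19:30: 09:00–14:30, 15:50–16:40, 16:50–19:30.
Oren ∩ Jun: 09:10–10:30, 13:10–13:30.
Oren ∩ Jun ∩ Emeka: 09:10–10:30, 13:10–13:30.
Windows ≥ 30 min: 09:10–10:30.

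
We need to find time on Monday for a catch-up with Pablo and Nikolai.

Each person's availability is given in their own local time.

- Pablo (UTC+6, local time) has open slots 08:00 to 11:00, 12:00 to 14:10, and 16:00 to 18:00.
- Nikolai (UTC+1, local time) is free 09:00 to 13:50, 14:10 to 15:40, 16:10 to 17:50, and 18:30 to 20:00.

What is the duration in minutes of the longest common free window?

120 minutes

Pablo → UTC: 02:00–05:00, 06:00–08:10, 10:00–12:00.
Nikolai → UTC: 08:00–12:50, 13:10–14:40, 15:10–16:50, 17:30–19:00.
Pablo ∩ Nikolai: 08:00–08:10, 10:00–12:00.
Common window lengths: 10, 120 min; longest is 120.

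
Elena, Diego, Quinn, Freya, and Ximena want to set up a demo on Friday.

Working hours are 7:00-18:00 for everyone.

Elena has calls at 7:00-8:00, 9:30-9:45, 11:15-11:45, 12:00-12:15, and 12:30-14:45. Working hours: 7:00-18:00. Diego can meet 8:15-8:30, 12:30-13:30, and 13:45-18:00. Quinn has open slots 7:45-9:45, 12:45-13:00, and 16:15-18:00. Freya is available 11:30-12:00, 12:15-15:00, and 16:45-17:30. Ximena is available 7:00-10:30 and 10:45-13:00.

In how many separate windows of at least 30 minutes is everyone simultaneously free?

0

Elena free within 07:00–18:00: 08:00–09:30, 09:45–11:15, 11:45–12:00, 12:15–12:30, 14:45–18:00.
Elena ∩ Diego: 08:15–08:30, 14:45–18:00.
Elena ∩ Diego ∩ Quinn: 08:15–08:30, 16:15–18:00.
Elena ∩ Diego ∩ Quinn ∩ Freya: 16:45–17:30.
Elena ∩ Diego ∩ Quinn ∩ Freya ∩ Ximena: (none).
Windows ≥ 30 min: (none).
That's 0 windows.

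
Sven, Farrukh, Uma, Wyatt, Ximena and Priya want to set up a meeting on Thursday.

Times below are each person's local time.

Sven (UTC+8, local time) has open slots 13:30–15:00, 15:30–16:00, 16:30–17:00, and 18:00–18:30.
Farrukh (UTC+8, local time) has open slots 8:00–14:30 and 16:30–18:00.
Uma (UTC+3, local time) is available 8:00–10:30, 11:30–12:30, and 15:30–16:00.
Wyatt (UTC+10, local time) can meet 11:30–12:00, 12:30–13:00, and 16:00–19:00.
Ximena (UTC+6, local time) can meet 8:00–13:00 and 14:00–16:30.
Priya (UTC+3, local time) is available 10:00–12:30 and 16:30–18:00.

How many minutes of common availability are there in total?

Sven → UTC: 05:30–07:00, 07:30–08:00, 08:30–09:00, 10:00–10:30.
Farrukh → UTC: 00:00–06:30, 08:30–10:00.
Uma → UTC: 05:00–07:30, 08:30–09:30, 12:30–13:00.
Wyatt → UTC: 01:30–02:00, 02:30–03:00, 06:00–09:00.
Ximena → UTC: 02:00–07:00, 08:00–10:30.
Priya → UTC: 07:00–09:30, 13:30–15:00.
Sven ∩ Farrukh: 05:30–06:30, 08:30–09:00.
Sven ∩ Farrukh ∩ Uma: 05:30–06:30, 08:30–09:00.
Sven ∩ Farrukh ∩ Uma ∩ Wyatt: 06:00–06:30, 08:30–09:00.
Sven ∩ Farrukh ∩ Uma ∩ Wyatt ∩ Ximena: 06:00–06:30, 08:30–09:00.
Sven ∩ Farrukh ∩ Uma ∩ Wyatt ∩ Ximena ∩ Priya: 08:30–09:00.
Total common minutes: 30.

30 minutes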